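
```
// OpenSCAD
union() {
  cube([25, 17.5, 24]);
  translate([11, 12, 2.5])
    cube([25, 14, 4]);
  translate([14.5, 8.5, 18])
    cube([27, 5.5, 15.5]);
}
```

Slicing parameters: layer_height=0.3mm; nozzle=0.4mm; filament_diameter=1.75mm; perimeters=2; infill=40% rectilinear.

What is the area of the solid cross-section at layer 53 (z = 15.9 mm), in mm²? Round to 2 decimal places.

437.50 mm²

At z = 15.9 mm: the cube is present — its section is the full 25×17.5 rectangle (area 437.50 mm²); the cube at (11, 12) is absent (z outside [2.5, 6.5]); the cube at (14.5, 8.5) is not intersected at this z (z outside [18, 33.5]); Combining (union): only the 25×17.5 cube is present, so the union is just that shape — area = 437.50 mm². Overall, the cross-section is a single solid region. Net area = 437.50 mm².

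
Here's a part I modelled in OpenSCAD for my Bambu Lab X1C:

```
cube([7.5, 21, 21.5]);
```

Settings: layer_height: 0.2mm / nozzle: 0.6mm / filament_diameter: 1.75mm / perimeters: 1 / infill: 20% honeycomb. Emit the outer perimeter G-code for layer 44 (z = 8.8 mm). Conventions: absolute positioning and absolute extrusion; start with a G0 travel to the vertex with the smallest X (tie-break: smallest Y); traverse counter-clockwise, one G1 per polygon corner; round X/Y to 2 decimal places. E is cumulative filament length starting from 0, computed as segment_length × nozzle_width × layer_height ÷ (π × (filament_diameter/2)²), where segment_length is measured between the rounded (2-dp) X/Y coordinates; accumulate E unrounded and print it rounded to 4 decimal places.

At z = 8.8 mm: the cube is present — its section is the full 7.5×21 rectangle. The outline is a single polygon with 4 vertices. Extrusion per mm of travel: 0.6 × 0.2 / (π × 0.875²) = 0.049890. Accumulating E over each segment gives final E = 2.8437.

G0 X0.00 Y0.00 Z8.80
G1 X7.50 Y0.00 E0.3742
G1 X7.50 Y21.00 E1.4219
G1 X0.00 Y21.00 E1.7960
G1 X0.00 Y0.00 E2.8437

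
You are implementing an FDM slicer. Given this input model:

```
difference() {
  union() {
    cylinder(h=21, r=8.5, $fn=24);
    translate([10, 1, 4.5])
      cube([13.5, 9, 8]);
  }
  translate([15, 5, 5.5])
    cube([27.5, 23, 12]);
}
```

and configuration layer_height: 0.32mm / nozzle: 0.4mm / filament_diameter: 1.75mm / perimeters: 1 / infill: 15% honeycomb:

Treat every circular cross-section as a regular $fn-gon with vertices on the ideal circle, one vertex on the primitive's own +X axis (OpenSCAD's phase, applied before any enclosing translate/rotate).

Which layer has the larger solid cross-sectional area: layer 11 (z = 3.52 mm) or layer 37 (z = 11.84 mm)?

layer 37 (z = 11.84 mm)

Layer 11 (z = 3.52): the r=8.5 cylinder contributes a regular 24-gon of circumradius 8.5 (area = (24/2)·8.500²·sin(360°/24) = 224.40 mm²); the cube at (10, 1) does not reach this height (z outside [4.5, 12.5]); Combining (union): only the r=8.5 cylinder is present, so the union is just that shape — area = 224.40 mm²; the cube at (15, 5) is not intersected at this z (z outside [5.5, 17.5]); After the difference (first − rest): none of the subtracted shapes is present at this height, so the result so far is unchanged — area = 224.40 mm². So its area = 224.40 mm². Layer 37 (z = 11.84): the r=8.5 cylinder gives a regular 24-gon of circumradius 8.5 (constant along its height) (area = (24/2)·8.500²·sin(360°/24) = 224.40 mm²); the cube at (10, 1) is present — its section is the full 13.5×9 rectangle (area 121.50 mm²); Combining (union): the 2 present regions are separate (no shared area or edge), so areas and boundary lengths simply add and each stays a separate island — area = 345.90 mm²; the cube at (15, 5) is present — its section is the full 27.5×23 rectangle (area 632.50 mm²); Taking the first minus the rest: starting from that combined region (345.90 mm²), the 27.5×23 cube at (15, 5) partially overlaps it — only the 42.50 mm² overlap (of its 632.50 mm²) is removed, clipping the outline — area = 303.40 mm². So its area = 303.40 mm². Layer 37 is larger (303.40 vs 224.40 mm²).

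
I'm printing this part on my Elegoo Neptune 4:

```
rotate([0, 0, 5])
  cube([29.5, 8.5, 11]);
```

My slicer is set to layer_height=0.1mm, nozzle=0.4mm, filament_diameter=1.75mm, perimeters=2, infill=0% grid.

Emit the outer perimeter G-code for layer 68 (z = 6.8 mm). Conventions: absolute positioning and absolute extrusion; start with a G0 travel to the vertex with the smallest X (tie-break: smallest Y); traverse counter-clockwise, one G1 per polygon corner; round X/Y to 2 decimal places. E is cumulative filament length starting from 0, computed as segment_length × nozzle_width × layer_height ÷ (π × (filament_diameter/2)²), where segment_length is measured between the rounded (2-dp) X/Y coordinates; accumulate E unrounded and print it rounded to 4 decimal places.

At z = 6.8 mm: the cube (footprint 29.5×8.5) is included at this height; (rotated 5° about Z; rotation is an isometry so areas/perimeters/island counts are preserved). The outline is a single polygon with 4 vertices. Extrusion per mm of travel: 0.4 × 0.1 / (π × 0.875²) = 0.016630. Accumulating E over each segment gives final E = 1.2640.

G0 X-0.74 Y8.47 Z6.80
G1 X0.00 Y0.00 E0.1414
G1 X29.39 Y2.57 E0.6320
G1 X28.65 Y11.04 E0.7734
G1 X-0.74 Y8.47 E1.2640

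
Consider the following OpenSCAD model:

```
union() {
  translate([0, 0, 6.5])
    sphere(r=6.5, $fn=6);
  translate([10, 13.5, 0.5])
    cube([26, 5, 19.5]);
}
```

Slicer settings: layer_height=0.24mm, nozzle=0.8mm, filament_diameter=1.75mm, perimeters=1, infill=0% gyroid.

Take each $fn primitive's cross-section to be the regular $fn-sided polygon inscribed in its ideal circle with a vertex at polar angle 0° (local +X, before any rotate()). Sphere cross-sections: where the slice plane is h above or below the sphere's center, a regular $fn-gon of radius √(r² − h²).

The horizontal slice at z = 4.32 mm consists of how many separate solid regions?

At z = 4.32 mm: the r=6.5 sphere slices to a regular 6-gon of circumradius 6.124 (√(r²−h²) with h=2.18 from center); the 26×5 cube at (10, 13.5) contributes its full rectangle; Merging all regions: the 2 present regions are separate (no shared area or edge), so areas and boundary lengths simply add and each stays a separate island — 2 connected regions. The result has 2 disconnected regions.

2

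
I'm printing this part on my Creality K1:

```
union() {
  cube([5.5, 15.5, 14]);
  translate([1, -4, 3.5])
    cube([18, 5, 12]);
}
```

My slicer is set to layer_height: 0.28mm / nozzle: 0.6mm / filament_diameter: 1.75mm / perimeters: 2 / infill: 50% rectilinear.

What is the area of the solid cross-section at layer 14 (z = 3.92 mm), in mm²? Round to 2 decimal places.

At z = 3.92 mm: the 5.5×15.5 cube contributes its full rectangle (area 85.25 mm²); the 18×5 cube at (1, -4) contributes its full rectangle (area 90.00 mm²); Merging all regions: the regions partially overlap — summed areas 175.25 mm² minus the doubly-counted overlap 4.50 mm² gives 170.75 mm² — area = 170.75 mm². Overall, the cross-section is a single solid region. Net area = 170.75 mm².

170.75 mm²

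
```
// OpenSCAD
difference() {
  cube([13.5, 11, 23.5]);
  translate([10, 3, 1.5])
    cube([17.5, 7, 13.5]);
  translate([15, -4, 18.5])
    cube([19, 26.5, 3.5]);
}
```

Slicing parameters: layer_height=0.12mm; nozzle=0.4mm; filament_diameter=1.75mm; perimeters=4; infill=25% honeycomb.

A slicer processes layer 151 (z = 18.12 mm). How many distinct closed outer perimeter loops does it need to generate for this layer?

At z = 18.12 mm: the 13.5×11 cube contributes its full rectangle; the cube at (10, 3) does not reach this height (z outside [1.5, 15]); the cube at (15, -4) is absent (z outside [18.5, 22]); After the difference (first − rest): none of the subtracted shapes is present at this height, so the 13.5×11 cube is unchanged — 1 connected region. The result has 1 disconnected region.

1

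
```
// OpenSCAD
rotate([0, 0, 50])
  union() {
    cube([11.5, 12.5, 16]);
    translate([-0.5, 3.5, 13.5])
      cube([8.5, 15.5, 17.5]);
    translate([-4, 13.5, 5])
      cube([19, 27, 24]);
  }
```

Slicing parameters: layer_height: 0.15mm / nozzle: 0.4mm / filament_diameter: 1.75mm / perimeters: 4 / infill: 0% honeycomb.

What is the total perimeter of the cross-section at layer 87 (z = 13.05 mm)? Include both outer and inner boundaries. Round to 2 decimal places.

At z = 13.05 mm: the cube (footprint 11.5×12.5) is included at this height (perimeter 48.00 mm); the cube at (-0.5, 3.5) is not intersected at this z (z outside [13.5, 31]); the 19×27 cube at (-4, 13.5) contributes its full rectangle (perimeter 92.00 mm); Merging all regions: the 2 present regions are separate (no shared area or edge), so areas and boundary lengths simply add and each stays a separate island — boundary = 140.00 mm; (rotated 50° about Z; rotation is an isometry so areas/perimeters/island counts are preserved). Overall, the cross-section has 2 separate islands. Total boundary length (outer) = 140.00 mm.

140.00 mm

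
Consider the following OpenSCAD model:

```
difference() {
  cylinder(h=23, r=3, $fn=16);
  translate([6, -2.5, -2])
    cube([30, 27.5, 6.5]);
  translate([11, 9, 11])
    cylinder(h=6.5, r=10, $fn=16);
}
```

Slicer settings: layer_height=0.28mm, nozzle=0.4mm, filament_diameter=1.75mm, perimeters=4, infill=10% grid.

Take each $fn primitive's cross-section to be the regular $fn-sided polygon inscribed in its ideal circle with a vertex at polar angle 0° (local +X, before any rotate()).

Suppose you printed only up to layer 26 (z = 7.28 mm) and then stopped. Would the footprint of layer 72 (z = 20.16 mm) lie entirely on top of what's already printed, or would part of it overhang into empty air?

Compare the two slices. At z = 7.28: the r=3 cylinder gives a regular 16-gon of circumradius 3 (constant along its height) (area = (16/2)·3.000²·sin(360°/16) = 27.55 mm²); the cube at (6, -2.5) is absent (z outside [-2, 4.5]); the cylinder at (11, 9) is absent (z outside [11, 17.5]); Subtracting the remaining from the first: none of the subtracted shapes is present at this height, so the r=3 cylinder is unchanged — area = 27.55 mm². At z = 20.16: the r=3 cylinder contributes a regular 16-gon of circumradius 3 (area = (16/2)·3.000²·sin(360°/16) = 27.55 mm²); the cube at (6, -2.5) is not intersected at this z (z outside [-2, 4.5]); the cylinder at (11, 9) is absent (z outside [11, 17.5]); Subtracting the remaining from the first: none of the subtracted shapes is present at this height, so the r=3 cylinder is unchanged — area = 27.55 mm². Checking containment: the cross-section at z = 20.16 is a subset of the cross-section at z = 7.28.

entirely on top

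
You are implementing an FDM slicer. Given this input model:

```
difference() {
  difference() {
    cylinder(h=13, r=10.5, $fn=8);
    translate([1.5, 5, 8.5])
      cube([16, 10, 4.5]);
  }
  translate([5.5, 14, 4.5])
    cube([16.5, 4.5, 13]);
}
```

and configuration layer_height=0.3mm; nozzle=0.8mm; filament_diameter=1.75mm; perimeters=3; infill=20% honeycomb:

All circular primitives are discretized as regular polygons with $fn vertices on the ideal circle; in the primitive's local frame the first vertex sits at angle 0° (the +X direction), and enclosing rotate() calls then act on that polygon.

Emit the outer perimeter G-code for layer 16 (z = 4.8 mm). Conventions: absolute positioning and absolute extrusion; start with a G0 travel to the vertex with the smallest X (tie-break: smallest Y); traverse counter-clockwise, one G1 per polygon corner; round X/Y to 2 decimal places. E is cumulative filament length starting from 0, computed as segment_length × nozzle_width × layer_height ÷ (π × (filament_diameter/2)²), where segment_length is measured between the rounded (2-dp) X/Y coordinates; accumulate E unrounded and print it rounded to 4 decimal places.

G0 X-10.50 Y0.00 Z4.80
G1 X-7.42 Y-7.42 E0.8016
G1 X0.00 Y-10.50 E1.6032
G1 X7.42 Y-7.42 E2.4049
G1 X10.50 Y0.00 E3.2065
G1 X7.42 Y7.42 E4.0081
G1 X0.00 Y10.50 E4.8097
G1 X-7.42 Y7.42 E5.6113
G1 X-10.50 Y0.00 E6.4130

At z = 4.8 mm: the cylinder: section is a regular 8-gon, circumradius r=10.5; the cube at (1.5, 5) is not intersected at this z (z outside [8.5, 13]); Taking the first minus the rest: none of the subtracted shapes is present at this height, so the r=10.5 cylinder is unchanged — 1 connected region; the cube at (5.5, 14) is present — its section is the full 16.5×4.5 rectangle; After the difference (first − rest): starting from that combined region, the 16.5×4.5 cube at (5.5, 14) misses the remaining region (no effect) — 1 connected region. The outline is a single polygon with 8 vertices. Extrusion per mm of travel: 0.8 × 0.3 / (π × 0.875²) = 0.099780. Accumulating E over each segment gives final E = 6.4130.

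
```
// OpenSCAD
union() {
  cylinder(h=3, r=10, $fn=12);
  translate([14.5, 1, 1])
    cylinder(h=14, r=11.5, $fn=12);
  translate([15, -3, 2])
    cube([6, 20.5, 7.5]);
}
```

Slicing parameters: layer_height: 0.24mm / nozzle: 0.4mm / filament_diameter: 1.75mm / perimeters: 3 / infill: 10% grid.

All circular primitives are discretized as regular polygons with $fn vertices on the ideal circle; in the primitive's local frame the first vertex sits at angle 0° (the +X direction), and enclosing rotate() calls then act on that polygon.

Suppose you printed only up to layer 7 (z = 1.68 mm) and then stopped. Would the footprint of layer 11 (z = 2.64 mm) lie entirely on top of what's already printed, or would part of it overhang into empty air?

part overhangs

Compare the two slices. At z = 1.68: the r=10 cylinder contributes a regular 12-gon of circumradius 10 (area = (12/2)·10.000²·sin(360°/12) = 300.00 mm²); the cylinder at (14.5, 1): section is a regular 12-gon, circumradius r=11.5 (area = (12/2)·11.500²·sin(360°/12) = 396.75 mm²); the cube at (15, -3) is absent (z outside [2, 9.5]); Taking the union: the regions partially overlap — summed areas 696.75 mm² minus the doubly-counted overlap 67.55 mm² gives 629.20 mm² — area = 629.20 mm². At z = 2.64: the r=10 cylinder contributes a regular 12-gon of circumradius 10 (area = (12/2)·10.000²·sin(360°/12) = 300.00 mm²); the r=11.5 cylinder at (14.5, 1) gives a regular 12-gon of circumradius 11.5 (constant along its height) (area = (12/2)·11.500²·sin(360°/12) = 396.75 mm²); the cube at (15, -3) is present — its section is the full 6×20.5 rectangle (area 123.00 mm²); Merging all regions: the regions partially overlap — summed areas 819.75 mm² minus the doubly-counted overlap 154.71 mm² gives 665.04 mm² — area = 665.04 mm². Checking containment: at z = 2.64 the cross-section extends beyond the z = 1.68 cross-section by about 35.83 mm².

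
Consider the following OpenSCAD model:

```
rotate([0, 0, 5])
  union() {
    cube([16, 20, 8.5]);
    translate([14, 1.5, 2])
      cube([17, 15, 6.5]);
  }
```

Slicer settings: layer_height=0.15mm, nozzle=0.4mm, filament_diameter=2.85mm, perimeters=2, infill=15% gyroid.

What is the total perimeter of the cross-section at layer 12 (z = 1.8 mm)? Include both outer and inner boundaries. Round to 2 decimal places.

At z = 1.8 mm: the cube (footprint 16×20) is included at this height (perimeter 72.00 mm); the cube at (14, 1.5) does not reach this height (z outside [2, 8.5]); Merging all regions: only the 16×20 cube is present, so the union is just that shape — boundary = 72.00 mm; (rotated 5° about Z; rotation is an isometry so areas/perimeters/island counts are preserved). Overall, the cross-section is a single solid region. Total boundary length (outer) = 72.00 mm.

72.00 mm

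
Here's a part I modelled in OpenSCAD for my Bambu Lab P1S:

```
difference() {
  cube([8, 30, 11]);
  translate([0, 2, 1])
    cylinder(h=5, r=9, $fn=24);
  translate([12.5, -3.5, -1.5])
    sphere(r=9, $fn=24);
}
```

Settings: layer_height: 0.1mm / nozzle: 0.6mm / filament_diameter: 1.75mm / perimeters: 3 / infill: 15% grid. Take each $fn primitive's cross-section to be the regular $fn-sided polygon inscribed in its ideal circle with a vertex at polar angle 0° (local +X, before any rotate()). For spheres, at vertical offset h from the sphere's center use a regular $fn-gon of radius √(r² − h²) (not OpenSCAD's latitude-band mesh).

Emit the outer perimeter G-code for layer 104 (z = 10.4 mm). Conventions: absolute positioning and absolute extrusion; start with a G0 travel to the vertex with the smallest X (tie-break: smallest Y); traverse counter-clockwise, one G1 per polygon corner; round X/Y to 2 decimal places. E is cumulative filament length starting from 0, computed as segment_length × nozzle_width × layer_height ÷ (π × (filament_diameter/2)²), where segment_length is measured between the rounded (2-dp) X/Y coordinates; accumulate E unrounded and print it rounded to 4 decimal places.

At z = 10.4 mm: the cube is present — its section is the full 8×30 rectangle; the cylinder at (0, 2) is absent (z outside [1, 6]); the sphere at (12.5, -3.5) is not intersected at this z (|z−center|=11.900 > r=9); Subtracting the remaining from the first: none of the subtracted shapes is present at this height, so the 8×30 cube is unchanged — 1 connected region. The outline is a single polygon with 4 vertices. Extrusion per mm of travel: 0.6 × 0.1 / (π × 0.875²) = 0.024945. Accumulating E over each segment gives final E = 1.8958.

G0 X0.00 Y0.00 Z10.40
G1 X8.00 Y0.00 E0.1996
G1 X8.00 Y30.00 E0.9479
G1 X0.00 Y30.00 E1.1475
G1 X0.00 Y0.00 E1.8958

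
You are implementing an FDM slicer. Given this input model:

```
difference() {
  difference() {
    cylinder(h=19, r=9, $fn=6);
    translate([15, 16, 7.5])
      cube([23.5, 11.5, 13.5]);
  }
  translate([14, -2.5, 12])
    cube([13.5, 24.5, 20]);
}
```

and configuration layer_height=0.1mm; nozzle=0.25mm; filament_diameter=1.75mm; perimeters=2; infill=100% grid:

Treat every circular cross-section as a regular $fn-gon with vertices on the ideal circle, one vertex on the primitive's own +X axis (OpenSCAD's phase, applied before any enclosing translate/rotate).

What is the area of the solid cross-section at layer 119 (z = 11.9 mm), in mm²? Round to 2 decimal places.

210.44 mm²

At z = 11.9 mm: the r=9 cylinder contributes a regular 6-gon of circumradius 9 (area = (6/2)·9.000²·sin(360°/6) = 210.44 mm²); the cube at (15, 16) is present — its section is the full 23.5×11.5 rectangle (area 270.25 mm²); After the difference (first − rest): starting from the r=9 cylinder (210.44 mm²), the 23.5×11.5 cube at (15, 16) misses the remaining region (no effect) — area = 210.44 mm²; the cube at (14, -2.5) is absent (z outside [12, 32]); Subtracting the remaining from the first: none of the subtracted shapes is present at this height, so the result so far is unchanged — area = 210.44 mm². Overall, the cross-section is a single solid region. Net area = 210.44 mm².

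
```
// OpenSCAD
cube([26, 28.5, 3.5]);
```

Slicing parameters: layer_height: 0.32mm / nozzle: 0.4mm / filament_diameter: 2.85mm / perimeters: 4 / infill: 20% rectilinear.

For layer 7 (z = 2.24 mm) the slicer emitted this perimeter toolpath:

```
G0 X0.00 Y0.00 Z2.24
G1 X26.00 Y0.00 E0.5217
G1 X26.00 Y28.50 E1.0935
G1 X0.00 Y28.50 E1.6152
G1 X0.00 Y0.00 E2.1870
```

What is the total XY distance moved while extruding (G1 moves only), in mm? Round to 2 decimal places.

Sum the Euclidean lengths of each G1 segment: total = 109.00 mm.

109.00 mm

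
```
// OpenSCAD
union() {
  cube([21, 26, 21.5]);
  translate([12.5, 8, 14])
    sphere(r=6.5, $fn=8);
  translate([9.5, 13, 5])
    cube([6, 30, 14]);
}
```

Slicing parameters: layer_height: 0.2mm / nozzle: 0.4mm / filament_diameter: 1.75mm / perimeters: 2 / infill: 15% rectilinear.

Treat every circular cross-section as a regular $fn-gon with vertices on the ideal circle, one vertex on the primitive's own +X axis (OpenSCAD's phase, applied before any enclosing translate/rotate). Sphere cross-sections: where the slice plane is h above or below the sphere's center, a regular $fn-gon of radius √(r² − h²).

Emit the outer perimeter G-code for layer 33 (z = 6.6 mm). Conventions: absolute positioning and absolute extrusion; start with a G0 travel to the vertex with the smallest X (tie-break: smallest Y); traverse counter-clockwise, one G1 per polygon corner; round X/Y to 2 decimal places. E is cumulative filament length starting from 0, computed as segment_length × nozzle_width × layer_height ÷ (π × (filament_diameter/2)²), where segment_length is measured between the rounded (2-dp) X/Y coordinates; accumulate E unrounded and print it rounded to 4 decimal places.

At z = 6.6 mm: the cube (footprint 21×26) is included at this height; the sphere at (12.5, 8) does not reach this height (|z−center|=7.400 > r=6.5); the 6×30 cube at (9.5, 13) contributes its full rectangle; Taking the union: the regions partially overlap (shared area 78.00 mm²), so overlapping operands fuse into one piece — 1 connected region. The outline is a single polygon with 8 vertices. Extrusion per mm of travel: 0.4 × 0.2 / (π × 0.875²) = 0.033260. Accumulating E over each segment gives final E = 4.2573.

G0 X0.00 Y0.00 Z6.60
G1 X21.00 Y0.00 E0.6985
G1 X21.00 Y26.00 E1.5632
G1 X15.50 Y26.00 E1.7462
G1 X15.50 Y43.00 E2.3116
G1 X9.50 Y43.00 E2.5111
G1 X9.50 Y26.00 E3.0766
G1 X0.00 Y26.00 E3.3925
G1 X0.00 Y0.00 E4.2573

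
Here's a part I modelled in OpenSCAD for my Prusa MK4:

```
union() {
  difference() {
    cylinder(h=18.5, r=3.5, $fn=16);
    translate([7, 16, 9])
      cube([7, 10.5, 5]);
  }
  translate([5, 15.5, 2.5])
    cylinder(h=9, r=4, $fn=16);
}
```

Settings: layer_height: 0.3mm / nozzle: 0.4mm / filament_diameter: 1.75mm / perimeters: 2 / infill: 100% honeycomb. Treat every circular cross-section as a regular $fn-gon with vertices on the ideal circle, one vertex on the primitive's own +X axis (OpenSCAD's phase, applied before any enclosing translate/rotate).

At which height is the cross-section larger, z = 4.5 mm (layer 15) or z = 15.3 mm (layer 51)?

Layer 15 (z = 4.5): the cylinder: section is a regular 16-gon, circumradius r=3.5 (area = (16/2)·3.500²·sin(360°/16) = 37.50 mm²); the cube at (7, 16) is not intersected at this z (z outside [9, 14]); Taking the first minus the rest: none of the subtracted shapes is present at this height, so the r=3.5 cylinder is unchanged — area = 37.50 mm²; the r=4 cylinder at (5, 15.5) gives a regular 16-gon of circumradius 4 (constant along its height) (area = (16/2)·4.000²·sin(360°/16) = 48.98 mm²); Combining (union): the 2 present regions are separate (no shared area or edge), so areas and boundary lengths simply add and each stays a separate island — area = 86.49 mm². So its area = 86.49 mm². Layer 51 (z = 15.3): the r=3.5 cylinder gives a regular 16-gon of circumradius 3.5 (constant along its height) (area = (16/2)·3.500²·sin(360°/16) = 37.50 mm²); the cube at (7, 16) is absent (z outside [9, 14]); Subtracting the remaining from the first: none of the subtracted shapes is present at this height, so the r=3.5 cylinder is unchanged — area = 37.50 mm²; the cylinder at (5, 15.5) is not intersected at this z (z outside [2.5, 11.5]); Taking the union: only the result so far is present, so the union is just that shape — area = 37.50 mm². So its area = 37.50 mm². Layer 15 is larger (86.49 vs 37.50 mm²).

layer 15 (z = 4.5 mm)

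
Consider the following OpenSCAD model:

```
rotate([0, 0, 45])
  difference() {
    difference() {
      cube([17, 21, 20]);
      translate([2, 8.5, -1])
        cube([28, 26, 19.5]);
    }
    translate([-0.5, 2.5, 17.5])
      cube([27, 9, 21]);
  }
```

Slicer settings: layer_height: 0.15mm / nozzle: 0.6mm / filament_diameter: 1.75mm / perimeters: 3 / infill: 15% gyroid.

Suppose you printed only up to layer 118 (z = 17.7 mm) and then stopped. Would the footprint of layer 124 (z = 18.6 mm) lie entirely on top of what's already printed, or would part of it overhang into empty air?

Compare the two slices. At z = 17.7: the 17×21 cube contributes its full rectangle (area 357.00 mm²); the 28×26 cube at (2, 8.5) contributes its full rectangle (area 728.00 mm²); Subtracting the remaining from the first: starting from the 17×21 cube (357.00 mm²), the 28×26 cube at (2, 8.5) partially overlaps it — only the 187.50 mm² overlap (of its 728.00 mm²) is removed, clipping the outline — area = 169.50 mm²; the cube at (-0.5, 2.5) (footprint 27×9) is included at this height (area 243.00 mm²); Taking the first minus the rest: starting from the result so far (169.50 mm²), the 27×9 cube at (-0.5, 2.5) partially overlaps it — only the 108.00 mm² overlap (of its 243.00 mm²) is removed, clipping the outline — area = 61.50 mm²; (rotated 45° about Z; rotation is an isometry so areas/perimeters/island counts are preserved). At z = 18.6: the cube (footprint 17×21) is included at this height (area 357.00 mm²); the cube at (2, 8.5) is not intersected at this z (z outside [-1, 18.5]); Subtracting the remaining from the first: none of the subtracted shapes is present at this height, so the 17×21 cube is unchanged — area = 357.00 mm²; the cube at (-0.5, 2.5) (footprint 27×9) is included at this height (area 243.00 mm²); Taking the first minus the rest: starting from the result so far (357.00 mm²), the 27×9 cube at (-0.5, 2.5) partially overlaps it — only the 153.00 mm² overlap (of its 243.00 mm²) is removed, clipping the outline — area = 204.00 mm²; (rotated 45° about Z; rotation is an isometry so areas/perimeters/island counts are preserved). Checking containment: at z = 18.6 the cross-section extends beyond the z = 17.7 cross-section by about 142.50 mm².

part overhangs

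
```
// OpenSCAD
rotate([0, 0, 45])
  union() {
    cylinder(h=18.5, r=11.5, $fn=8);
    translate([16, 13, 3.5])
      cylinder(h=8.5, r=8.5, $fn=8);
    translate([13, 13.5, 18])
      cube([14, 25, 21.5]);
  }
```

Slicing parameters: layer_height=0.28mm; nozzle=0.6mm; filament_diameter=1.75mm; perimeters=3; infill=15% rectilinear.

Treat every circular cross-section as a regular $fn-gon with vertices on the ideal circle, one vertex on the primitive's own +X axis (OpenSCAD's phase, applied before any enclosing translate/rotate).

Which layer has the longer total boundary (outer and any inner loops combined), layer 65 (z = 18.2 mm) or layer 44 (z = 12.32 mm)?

layer 65 (z = 18.2 mm)

Layer 65 (z = 18.2): the r=11.5 cylinder contributes a regular 8-gon of circumradius 11.5 (perimeter = 2·8·11.500·sin(180°/8) = 70.41 mm); the cylinder at (16, 13) is not intersected at this z (z outside [3.5, 12]); the cube at (13, 13.5) (footprint 14×25) is included at this height (perimeter 78.00 mm); Merging all regions: the 2 present regions are separate (no shared area or edge), so areas and boundary lengths simply add and each stays a separate island — boundary = 148.41 mm; (rotated 45° about Z; rotation is an isometry so areas/perimeters/island counts are preserved). So its perimeter = 148.41 mm. Layer 44 (z = 12.32): the r=11.5 cylinder gives a regular 8-gon of circumradius 11.5 (constant along its height) (perimeter = 2·8·11.500·sin(180°/8) = 70.41 mm); the cylinder at (16, 13) is not intersected at this z (z outside [3.5, 12]); the cube at (13, 13.5) is absent (z outside [18, 39.5]); Combining (union): only the r=11.5 cylinder is present, so the union is just that shape — boundary = 70.41 mm; (whole slice rotated 45° about Z — lengths, areas and connectivity unchanged). So its perimeter = 70.41 mm. Layer 65 is larger (148.41 vs 70.41 mm).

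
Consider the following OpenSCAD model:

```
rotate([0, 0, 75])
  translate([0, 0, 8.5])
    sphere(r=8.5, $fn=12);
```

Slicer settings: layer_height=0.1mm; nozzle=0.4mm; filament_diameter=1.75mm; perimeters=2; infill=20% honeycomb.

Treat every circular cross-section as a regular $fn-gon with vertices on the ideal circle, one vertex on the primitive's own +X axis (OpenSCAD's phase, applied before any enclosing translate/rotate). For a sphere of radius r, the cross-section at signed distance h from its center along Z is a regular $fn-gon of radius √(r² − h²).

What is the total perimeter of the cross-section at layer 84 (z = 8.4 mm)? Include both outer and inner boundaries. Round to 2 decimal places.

At z = 8.4 mm: the r=8.5 sphere slices to a regular 12-gon of circumradius 8.499 (√(r²−h²) with h=0.1 from center) (perimeter = 2·12·8.499·sin(180°/12) = 52.80 mm); (whole slice rotated 75° about Z — lengths, areas and connectivity unchanged). Overall, the cross-section is a single solid region. Total boundary length (outer) = 52.80 mm.

52.80 mm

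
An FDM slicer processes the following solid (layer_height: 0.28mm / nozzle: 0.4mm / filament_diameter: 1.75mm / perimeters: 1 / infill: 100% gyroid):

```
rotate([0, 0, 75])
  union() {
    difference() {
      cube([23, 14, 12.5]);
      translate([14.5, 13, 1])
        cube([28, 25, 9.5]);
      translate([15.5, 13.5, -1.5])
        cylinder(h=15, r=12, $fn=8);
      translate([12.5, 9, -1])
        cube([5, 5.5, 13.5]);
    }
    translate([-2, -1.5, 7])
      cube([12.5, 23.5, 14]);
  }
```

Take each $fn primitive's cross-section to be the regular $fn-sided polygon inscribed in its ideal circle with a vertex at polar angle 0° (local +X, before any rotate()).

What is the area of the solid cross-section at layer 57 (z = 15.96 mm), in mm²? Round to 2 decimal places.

293.75 mm²

At z = 15.96 mm: the cube is not intersected at this z (z outside [0, 12.5]); the cube at (14.5, 13) does not reach this height (z outside [1, 10.5]); the cylinder at (15.5, 13.5) does not reach this height (z outside [-1.5, 13.5]); the cube at (12.5, 9) is absent (z outside [-1, 12.5]); After the difference (first − rest): the first operand is absent here, so nothing remains; the cube at (-2, -1.5) (footprint 12.5×23.5) is included at this height (area 293.75 mm²); Combining (union): only the 12.5×23.5 cube at (-2, -1.5) is present, so the union is just that shape — area = 293.75 mm²; (whole slice rotated 75° about Z — lengths, areas and connectivity unchanged). Overall, the cross-section is a single solid region. Net area = 293.75 mm².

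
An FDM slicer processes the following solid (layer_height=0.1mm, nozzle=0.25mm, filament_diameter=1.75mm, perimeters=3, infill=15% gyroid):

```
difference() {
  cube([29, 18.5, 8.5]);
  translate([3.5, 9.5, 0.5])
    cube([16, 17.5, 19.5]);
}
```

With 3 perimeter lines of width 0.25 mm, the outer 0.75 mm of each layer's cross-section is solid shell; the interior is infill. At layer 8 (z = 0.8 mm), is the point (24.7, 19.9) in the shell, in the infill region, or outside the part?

At z = 0.8 mm: the cube is present — its section is the full 29×18.5 rectangle; the 16×17.5 cube at (3.5, 9.5) contributes its full rectangle; After the difference (first − rest): starting from the 29×18.5 cube, the 16×17.5 cube at (3.5, 9.5) partially overlaps it — only the 144.00 mm² overlap (of its 280.00 mm²) is removed, clipping the outline — 1 connected region. Overall, the cross-section is a single solid region. The nearest boundary edge runs (19.50, 18.50)→(29.00, 18.50); distance from the point to it = 1.40 mm. The point is not inside any of the regions above, so it lies outside the cross-section (1.40 mm from the nearest boundary).

outside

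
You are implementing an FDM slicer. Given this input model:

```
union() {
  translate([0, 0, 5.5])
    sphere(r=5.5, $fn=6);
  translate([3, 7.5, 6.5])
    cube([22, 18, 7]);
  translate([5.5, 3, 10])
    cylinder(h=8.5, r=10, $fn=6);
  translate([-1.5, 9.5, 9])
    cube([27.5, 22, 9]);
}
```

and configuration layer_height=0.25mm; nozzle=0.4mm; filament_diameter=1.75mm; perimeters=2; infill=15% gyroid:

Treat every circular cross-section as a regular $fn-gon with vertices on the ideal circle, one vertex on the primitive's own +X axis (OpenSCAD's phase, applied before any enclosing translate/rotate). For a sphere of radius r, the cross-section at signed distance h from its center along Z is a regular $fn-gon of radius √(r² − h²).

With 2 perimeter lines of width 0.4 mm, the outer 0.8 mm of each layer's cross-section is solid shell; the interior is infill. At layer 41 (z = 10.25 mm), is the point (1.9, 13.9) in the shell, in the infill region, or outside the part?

At z = 10.25 mm: the sphere: section is a regular 6-gon, circumradius = √(r²−h²) = √(5.5²−4.75²) = 2.773; the 22×18 cube at (3, 7.5) contributes its full rectangle; the cylinder at (5.5, 3): section is a regular 6-gon, circumradius r=10; the 27.5×22 cube at (-1.5, 9.5) contributes its full rectangle; Combining (union): the regions partially overlap (shared area 414.91 mm²), so overlapping operands fuse into one piece — 1 connected region. Overall, the cross-section is a single solid region. The nearest boundary edge runs (-1.50, 9.50)→(-1.50, 31.50); distance from the point to it = 3.40 mm. The point is inside the cross-section and 3.40 mm from the nearest boundary — more than the 0.8 mm shell width (2 × 0.4), so it's in the infill interior.

infill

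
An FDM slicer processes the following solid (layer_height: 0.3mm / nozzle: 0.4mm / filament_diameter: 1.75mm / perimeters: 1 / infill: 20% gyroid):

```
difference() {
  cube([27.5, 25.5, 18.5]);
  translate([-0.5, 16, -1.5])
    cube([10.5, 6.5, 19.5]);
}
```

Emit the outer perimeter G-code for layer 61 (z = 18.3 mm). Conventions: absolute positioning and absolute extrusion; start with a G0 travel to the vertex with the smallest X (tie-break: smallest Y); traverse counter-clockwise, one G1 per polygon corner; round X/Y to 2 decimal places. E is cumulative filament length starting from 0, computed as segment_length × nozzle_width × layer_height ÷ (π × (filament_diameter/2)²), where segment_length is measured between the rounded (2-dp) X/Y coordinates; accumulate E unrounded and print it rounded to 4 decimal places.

At z = 18.3 mm: the cube (footprint 27.5×25.5) is included at this height; the cube at (-0.5, 16) is absent (z outside [-1.5, 18]); Taking the first minus the rest: none of the subtracted shapes is present at this height, so the 27.5×25.5 cube is unchanged — 1 connected region. The outline is a single polygon with 4 vertices. Extrusion per mm of travel: 0.4 × 0.3 / (π × 0.875²) = 0.049890. Accumulating E over each segment gives final E = 5.2884.

G0 X0.00 Y0.00 Z18.30
G1 X27.50 Y0.00 E1.3720
G1 X27.50 Y25.50 E2.6442
G1 X0.00 Y25.50 E4.0162
G1 X0.00 Y0.00 E5.2884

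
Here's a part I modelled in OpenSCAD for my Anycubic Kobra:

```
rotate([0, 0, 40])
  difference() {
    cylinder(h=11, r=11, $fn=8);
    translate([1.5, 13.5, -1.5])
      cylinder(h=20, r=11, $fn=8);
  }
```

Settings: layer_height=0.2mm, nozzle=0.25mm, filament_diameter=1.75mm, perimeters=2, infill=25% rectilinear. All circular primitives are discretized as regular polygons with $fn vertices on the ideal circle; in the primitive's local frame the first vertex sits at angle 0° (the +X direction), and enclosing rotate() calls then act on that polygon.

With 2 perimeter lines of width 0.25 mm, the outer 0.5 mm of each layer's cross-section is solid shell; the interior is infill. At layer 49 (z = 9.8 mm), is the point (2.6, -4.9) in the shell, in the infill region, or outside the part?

At z = 9.8 mm: the r=11 cylinder gives a regular 8-gon of circumradius 11 (constant along its height); the r=11 cylinder at (1.5, 13.5) contributes a regular 8-gon of circumradius 11; After the difference (first − rest): starting from the r=11 cylinder, the r=11 cylinder at (1.5, 13.5) partially overlaps it — only the 80.63 mm² overlap (of its 342.24 mm²) is removed, clipping the outline — 1 connected region; (rotated 40° about Z; rotation is an isometry so areas/perimeters/island counts are preserved). Overall, the cross-section is a single solid region. Undo the 40° rotation: the query point maps to (-1.158, -5.425) in the un-rotated model frame. The nearest boundary edge runs (-0.00, -11.00)→(-7.78, -7.78); distance from the point to it = 4.71 mm. The point is inside the cross-section and 4.71 mm from the nearest boundary — more than the 0.5 mm shell width (2 × 0.25), so it's in the infill interior.

infill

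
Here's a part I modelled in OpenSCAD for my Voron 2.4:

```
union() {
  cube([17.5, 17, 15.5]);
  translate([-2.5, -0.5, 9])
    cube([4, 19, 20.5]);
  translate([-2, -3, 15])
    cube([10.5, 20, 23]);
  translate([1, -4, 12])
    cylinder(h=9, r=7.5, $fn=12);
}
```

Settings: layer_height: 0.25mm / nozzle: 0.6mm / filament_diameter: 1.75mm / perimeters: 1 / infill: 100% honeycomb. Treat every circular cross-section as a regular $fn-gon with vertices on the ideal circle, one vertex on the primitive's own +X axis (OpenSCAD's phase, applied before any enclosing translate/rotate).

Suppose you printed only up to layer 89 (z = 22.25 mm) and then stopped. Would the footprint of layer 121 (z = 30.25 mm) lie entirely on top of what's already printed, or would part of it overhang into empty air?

Compare the two slices. At z = 22.25: the cube does not reach this height (z outside [0, 15.5]); the cube at (-2.5, -0.5) (footprint 4×19) is included at this height (area 76.00 mm²); the cube at (-2, -3) is present — its section is the full 10.5×20 rectangle (area 210.00 mm²); the cylinder at (1, -4) is not intersected at this z (z outside [12, 21]); Combining (union): the regions partially overlap — summed areas 286.00 mm² minus the doubly-counted overlap 61.25 mm² gives 224.75 mm² — area = 224.75 mm². At z = 30.25: the cube is not intersected at this z (z outside [0, 15.5]); the cube at (-2.5, -0.5) is absent (z outside [9, 29.5]); the cube at (-2, -3) (footprint 10.5×20) is included at this height (area 210.00 mm²); the cylinder at (1, -4) is not intersected at this z (z outside [12, 21]); Combining (union): only the 10.5×20 cube at (-2, -3) is present, so the union is just that shape — area = 210.00 mm². Checking containment: the cross-section at z = 30.25 is a subset of the cross-section at z = 22.25.

entirely on top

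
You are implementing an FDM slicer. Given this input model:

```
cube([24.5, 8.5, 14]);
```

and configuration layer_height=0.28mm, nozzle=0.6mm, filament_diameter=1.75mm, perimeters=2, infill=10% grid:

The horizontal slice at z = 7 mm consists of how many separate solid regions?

At z = 7 mm: the cube is present — its section is the full 24.5×8.5 rectangle. The result has 1 disconnected region.

1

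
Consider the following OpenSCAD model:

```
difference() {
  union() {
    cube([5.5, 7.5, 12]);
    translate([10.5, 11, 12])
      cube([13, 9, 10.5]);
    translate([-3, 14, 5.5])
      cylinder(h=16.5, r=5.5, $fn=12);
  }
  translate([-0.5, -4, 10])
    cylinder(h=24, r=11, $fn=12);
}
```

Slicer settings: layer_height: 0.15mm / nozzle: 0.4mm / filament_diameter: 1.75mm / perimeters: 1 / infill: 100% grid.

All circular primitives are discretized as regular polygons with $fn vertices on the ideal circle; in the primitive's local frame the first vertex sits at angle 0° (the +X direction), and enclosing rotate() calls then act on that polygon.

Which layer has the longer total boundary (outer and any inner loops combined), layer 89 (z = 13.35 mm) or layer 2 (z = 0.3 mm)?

Layer 89 (z = 13.35): the cube is absent (z outside [0, 12]); the cube at (10.5, 11) (footprint 13×9) is included at this height (perimeter 44.00 mm); the cylinder at (-3, 14): section is a regular 12-gon, circumradius r=5.5 (perimeter = 2·12·5.500·sin(180°/12) = 34.16 mm); Combining (union): the 2 present regions are separate (no shared area or edge), so areas and boundary lengths simply add and each stays a separate island — boundary = 78.16 mm; the r=11 cylinder at (-0.5, -4) contributes a regular 12-gon of circumradius 11 (perimeter = 2·12·11.000·sin(180°/12) = 68.33 mm); Taking the first minus the rest: starting from the result so far, the r=11 cylinder at (-0.5, -4) misses the remaining region (no effect) — boundary = 78.16 mm. So its perimeter = 78.16 mm. Layer 2 (z = 0.3): the 5.5×7.5 cube contributes its full rectangle (perimeter 26.00 mm); the cube at (10.5, 11) is absent (z outside [12, 22.5]); the cylinder at (-3, 14) is absent (z outside [5.5, 22]); Combining (union): only the 5.5×7.5 cube is present, so the union is just that shape — boundary = 26.00 mm; the cylinder at (-0.5, -4) is not intersected at this z (z outside [10, 34]); Subtracting the remaining from the first: none of the subtracted shapes is present at this height, so that combined region is unchanged — boundary = 26.00 mm. So its perimeter = 26.00 mm. Layer 89 is larger (78.16 vs 26.00 mm).

layer 89 (z = 13.35 mm)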